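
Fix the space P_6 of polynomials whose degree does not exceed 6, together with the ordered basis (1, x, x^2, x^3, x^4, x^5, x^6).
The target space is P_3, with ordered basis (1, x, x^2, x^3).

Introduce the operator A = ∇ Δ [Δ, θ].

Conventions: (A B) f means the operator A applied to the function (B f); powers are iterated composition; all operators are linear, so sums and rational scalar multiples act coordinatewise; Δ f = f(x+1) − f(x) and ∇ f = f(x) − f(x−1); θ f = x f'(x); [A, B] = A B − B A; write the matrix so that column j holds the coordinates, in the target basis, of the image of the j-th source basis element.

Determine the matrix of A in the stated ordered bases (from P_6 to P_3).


the matrix is [[0, 0, 0, 6, 24, 70, 180]; [0, 0, 0, 0, 24, 120, 420]; [0, 0, 0, 0, 0, 60, 360]; [0, 0, 0, 0, 0, 0, 120]] (rows listed top to bottom)

image of 1: 0
image of x: 0
image of x^2: 0
image of x^3: 6
image of x^4: 24x + 24
image of x^5: 60x^2 + 120x + 70
image of x^6: 120x^3 + 360x^2 + 420x + 180
each image's coordinates form column j of the matrix


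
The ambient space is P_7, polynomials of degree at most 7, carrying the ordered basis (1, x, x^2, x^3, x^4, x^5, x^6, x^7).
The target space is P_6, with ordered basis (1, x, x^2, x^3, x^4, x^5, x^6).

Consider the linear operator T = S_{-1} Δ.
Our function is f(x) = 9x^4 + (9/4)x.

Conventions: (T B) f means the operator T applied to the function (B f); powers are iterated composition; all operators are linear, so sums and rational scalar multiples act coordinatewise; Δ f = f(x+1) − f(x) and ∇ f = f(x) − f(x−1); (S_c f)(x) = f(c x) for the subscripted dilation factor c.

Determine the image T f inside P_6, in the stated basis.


Δ f = 36x^3 + 54x^2 + 36x + 45/4
S_{-1} Δ f = -36x^3 + 54x^2 - 36x + 45/4

the result is g(x) = -36x^3 + 54x^2 - 36x + 45/4


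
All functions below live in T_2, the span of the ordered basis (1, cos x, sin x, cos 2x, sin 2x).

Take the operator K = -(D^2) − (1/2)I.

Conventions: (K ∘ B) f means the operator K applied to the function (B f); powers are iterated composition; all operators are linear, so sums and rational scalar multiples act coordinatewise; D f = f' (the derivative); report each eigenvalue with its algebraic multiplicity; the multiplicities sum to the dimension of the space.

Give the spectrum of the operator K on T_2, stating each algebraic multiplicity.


image of 1: -1/2
image of cos x: (1/2)cos x
image of sin x: (1/2)sin x
image of cos 2x: (7/2)cos 2x
image of sin 2x: (7/2)sin 2x
the matrix is diagonal; its diagonal is (-1/2, 1/2, 1/2, 7/2, 7/2)
for a triangular matrix the eigenvalues are the diagonal entries, with algebraic multiplicity their repetition count

λ = -1/2 (multiplicity 1), λ = 1/2 (multiplicity 2), λ = 7/2 (multiplicity 2)


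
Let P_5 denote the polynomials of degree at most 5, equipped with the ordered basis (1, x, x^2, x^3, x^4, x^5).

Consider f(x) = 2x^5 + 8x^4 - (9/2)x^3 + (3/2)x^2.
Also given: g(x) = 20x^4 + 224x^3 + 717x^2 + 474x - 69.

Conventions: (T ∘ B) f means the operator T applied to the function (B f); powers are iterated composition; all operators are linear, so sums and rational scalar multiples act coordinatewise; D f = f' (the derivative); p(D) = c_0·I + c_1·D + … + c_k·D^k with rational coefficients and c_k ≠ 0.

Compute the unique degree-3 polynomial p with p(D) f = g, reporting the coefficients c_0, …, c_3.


c_0 = 0, c_1 = 2, c_2 = 4, c_3 = 3

D^0 f = 2x^5 + 8x^4 - (9/2)x^3 + (3/2)x^2
D^1 f = 10x^4 + 32x^3 - (27/2)x^2 + 3x
D^2 f = 40x^3 + 96x^2 - 27x + 3
D^3 f = 120x^2 + 192x - 27
matching coefficients of g against c_0 f + c_1 Df + … from the top degree down determines the c_i
solution: c_0 = 0, c_1 = 2, c_2 = 4, c_3 = 3


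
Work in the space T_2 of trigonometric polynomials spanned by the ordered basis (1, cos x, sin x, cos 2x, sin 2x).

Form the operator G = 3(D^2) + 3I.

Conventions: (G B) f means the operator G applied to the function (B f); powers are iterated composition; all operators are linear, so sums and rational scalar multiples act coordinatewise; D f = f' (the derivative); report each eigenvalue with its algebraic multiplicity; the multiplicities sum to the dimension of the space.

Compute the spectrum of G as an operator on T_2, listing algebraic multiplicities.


λ = -9 (multiplicity 2), λ = 0 (multiplicity 2), λ = 3 (multiplicity 1)

image of 1: 3
image of cos x: 0
image of sin x: 0
image of cos 2x: -9cos 2x
image of sin 2x: -9sin 2x
the matrix is diagonal; its diagonal is (3, 0, 0, -9, -9)
for a triangular matrix the eigenvalues are the diagonal entries, with algebraic multiplicity their repetition count


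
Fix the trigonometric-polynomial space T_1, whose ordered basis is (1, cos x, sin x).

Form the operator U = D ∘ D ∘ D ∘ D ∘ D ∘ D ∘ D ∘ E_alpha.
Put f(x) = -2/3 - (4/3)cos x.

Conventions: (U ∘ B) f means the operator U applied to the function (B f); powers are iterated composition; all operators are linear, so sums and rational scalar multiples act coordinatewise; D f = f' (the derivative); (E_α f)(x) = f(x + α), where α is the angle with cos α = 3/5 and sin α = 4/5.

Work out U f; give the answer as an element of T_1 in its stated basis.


the image equals g(x) = -(16/15)cos x - (4/5)sin x

E_alpha f = -2/3 - (4/5)cos x + (16/15)sin x
D E_alpha f = (16/15)cos x + (4/5)sin x
D D E_alpha f = (4/5)cos x - (16/15)sin x
D (D ∘ D ∘ E_alpha) f = -(16/15)cos x - (4/5)sin x
D D (D ∘ D ∘ E_alpha) f = -(4/5)cos x + (16/15)sin x
D (D ∘ D) (D ∘ D ∘ E_alpha) f = (16/15)cos x + (4/5)sin x
D D (D ∘ D) (D ∘ D ∘ E_alpha) f = (4/5)cos x - (16/15)sin x
D D D (D ∘ D) (D ∘ D ∘ E_alpha) f = -(16/15)cos x - (4/5)sin x


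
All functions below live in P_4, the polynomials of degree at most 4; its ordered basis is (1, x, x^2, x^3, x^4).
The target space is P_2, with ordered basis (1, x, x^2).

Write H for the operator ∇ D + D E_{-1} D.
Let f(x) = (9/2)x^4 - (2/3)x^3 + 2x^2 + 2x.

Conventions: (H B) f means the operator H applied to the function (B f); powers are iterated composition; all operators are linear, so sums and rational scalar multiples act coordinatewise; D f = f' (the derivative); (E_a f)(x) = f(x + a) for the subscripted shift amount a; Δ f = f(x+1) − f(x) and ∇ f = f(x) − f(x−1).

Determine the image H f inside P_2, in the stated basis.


the image equals g(x) = 108x^2 - 170x + 86

D f = 18x^3 - 2x^2 + 4x + 2
∇ D f = 54x^2 - 58x + 24
D f = 18x^3 - 2x^2 + 4x + 2
E_{-1} D f = 18x^3 - 56x^2 + 62x - 22
D E_{-1} D f = 54x^2 - 112x + 62
(∇ D + D E_{-1} D) f = 108x^2 - 170x + 86


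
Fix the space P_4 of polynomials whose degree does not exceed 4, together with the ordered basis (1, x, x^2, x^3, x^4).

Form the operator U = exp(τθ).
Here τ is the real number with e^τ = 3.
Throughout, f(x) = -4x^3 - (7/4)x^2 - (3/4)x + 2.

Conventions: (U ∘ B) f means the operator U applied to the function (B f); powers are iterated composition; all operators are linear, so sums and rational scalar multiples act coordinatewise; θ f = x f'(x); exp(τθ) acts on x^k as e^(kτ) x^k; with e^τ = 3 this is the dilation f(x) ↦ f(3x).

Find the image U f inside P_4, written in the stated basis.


the image equals g(x) = -108x^3 - (63/4)x^2 - (9/4)x + 2

exp(τθ) x^k = e^(kτ) x^k; with e^τ = 3 this sends x^k to 3^k x^k
x ↦ 3 x
x^2 ↦ 9 x^2
x^3 ↦ 27 x^3
applying this coordinatewise to f: exp(τθ) f = -108x^3 - (63/4)x^2 - (9/4)x + 2


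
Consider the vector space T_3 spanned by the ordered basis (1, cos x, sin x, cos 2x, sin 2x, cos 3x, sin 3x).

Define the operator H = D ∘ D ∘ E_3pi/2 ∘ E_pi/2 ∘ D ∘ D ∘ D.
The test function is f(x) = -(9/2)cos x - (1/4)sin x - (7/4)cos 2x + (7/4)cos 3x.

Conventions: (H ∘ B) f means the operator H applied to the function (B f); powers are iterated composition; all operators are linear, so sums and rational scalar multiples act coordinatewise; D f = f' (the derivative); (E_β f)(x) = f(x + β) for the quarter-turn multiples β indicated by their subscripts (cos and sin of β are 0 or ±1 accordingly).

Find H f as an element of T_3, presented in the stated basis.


the image equals g(x) = -(1/4)cos x + (9/2)sin x + 56sin 2x - (1701/4)sin 3x

D f = -(1/4)cos x + (9/2)sin x + (7/2)sin 2x - (21/4)sin 3x
D D f = (9/2)cos x + (1/4)sin x + 7cos 2x - (63/4)cos 3x
D D D f = (1/4)cos x - (9/2)sin x - 14sin 2x + (189/4)sin 3x
E_pi/2 (D ∘ D ∘ D) f = -(9/2)cos x - (1/4)sin x + 14sin 2x - (189/4)cos 3x
E_3pi/2 E_pi/2 (D ∘ D ∘ D) f = (1/4)cos x - (9/2)sin x - 14sin 2x + (189/4)sin 3x
D E_3pi/2 E_pi/2 (D ∘ D ∘ D) f = -(9/2)cos x - (1/4)sin x - 28cos 2x + (567/4)cos 3x
D D E_3pi/2 E_pi/2 (D ∘ D ∘ D) f = -(1/4)cos x + (9/2)sin x + 56sin 2x - (1701/4)sin 3x


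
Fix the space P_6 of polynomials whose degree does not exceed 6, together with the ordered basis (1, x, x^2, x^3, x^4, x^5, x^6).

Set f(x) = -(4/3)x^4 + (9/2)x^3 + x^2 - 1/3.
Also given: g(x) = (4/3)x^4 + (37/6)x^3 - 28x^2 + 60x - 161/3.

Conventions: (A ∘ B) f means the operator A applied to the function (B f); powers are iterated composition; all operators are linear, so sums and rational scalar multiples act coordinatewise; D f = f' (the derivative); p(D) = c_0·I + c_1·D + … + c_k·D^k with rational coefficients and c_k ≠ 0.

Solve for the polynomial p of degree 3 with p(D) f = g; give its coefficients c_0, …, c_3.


D^0 f = -(4/3)x^4 + (9/2)x^3 + x^2 - 1/3
D^1 f = -(16/3)x^3 + (27/2)x^2 + 2x
D^2 f = -16x^2 + 27x + 2
D^3 f = -32x + 27
matching coefficients of g against c_0 f + c_1 Df + … from the top degree down determines the c_i
solution: c_0 = -1, c_1 = -2, c_2 = 0, c_3 = -2

p(D) = -I − 2·D − 2·D^3, i.e. c_0 = -1, c_1 = -2, c_2 = 0, c_3 = -2


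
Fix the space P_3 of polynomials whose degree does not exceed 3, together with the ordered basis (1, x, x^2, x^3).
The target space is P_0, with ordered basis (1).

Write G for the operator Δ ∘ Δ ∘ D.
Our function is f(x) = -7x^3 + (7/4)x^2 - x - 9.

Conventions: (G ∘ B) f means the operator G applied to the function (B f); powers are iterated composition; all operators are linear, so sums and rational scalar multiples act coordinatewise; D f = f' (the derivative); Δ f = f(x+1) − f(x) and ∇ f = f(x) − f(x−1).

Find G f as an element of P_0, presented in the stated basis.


D f = -21x^2 + (7/2)x - 1
Δ D f = -42x - 35/2
Δ Δ D f = -42

the result is g(x) = -42


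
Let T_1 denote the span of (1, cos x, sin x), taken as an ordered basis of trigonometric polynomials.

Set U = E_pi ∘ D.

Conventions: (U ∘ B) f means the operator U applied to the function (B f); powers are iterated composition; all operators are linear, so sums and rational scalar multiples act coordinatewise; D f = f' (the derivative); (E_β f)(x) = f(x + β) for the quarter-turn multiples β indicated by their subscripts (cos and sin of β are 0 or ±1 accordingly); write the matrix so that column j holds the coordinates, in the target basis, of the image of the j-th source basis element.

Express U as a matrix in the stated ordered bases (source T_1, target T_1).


image of 1: 0
image of cos x: sin x
image of sin x: -cos x
each image's coordinates form column j of the matrix

the matrix is [[0, 0, 0]; [0, 0, -1]; [0, 1, 0]] (rows listed top to bottom)


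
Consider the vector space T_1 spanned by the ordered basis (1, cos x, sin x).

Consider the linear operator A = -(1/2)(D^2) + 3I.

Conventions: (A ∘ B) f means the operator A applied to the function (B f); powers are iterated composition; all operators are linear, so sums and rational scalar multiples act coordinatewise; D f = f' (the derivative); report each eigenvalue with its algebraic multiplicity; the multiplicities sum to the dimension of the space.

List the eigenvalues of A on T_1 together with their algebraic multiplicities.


image of 1: 3
image of cos x: (7/2)cos x
image of sin x: (7/2)sin x
the matrix is diagonal; its diagonal is (3, 7/2, 7/2)
for a triangular matrix the eigenvalues are the diagonal entries, with algebraic multiplicity their repetition count

λ = 3 (multiplicity 1), λ = 7/2 (multiplicity 2)


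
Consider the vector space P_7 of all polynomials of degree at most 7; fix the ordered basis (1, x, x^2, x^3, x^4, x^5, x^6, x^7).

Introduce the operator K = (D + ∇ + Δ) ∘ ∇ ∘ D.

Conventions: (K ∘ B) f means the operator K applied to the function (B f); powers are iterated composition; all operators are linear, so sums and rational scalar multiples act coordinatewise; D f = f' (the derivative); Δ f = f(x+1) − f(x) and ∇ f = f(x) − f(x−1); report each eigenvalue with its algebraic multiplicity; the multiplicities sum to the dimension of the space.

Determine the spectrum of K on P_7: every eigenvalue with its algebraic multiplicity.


λ = 0 (multiplicity 8)

image of 1: 0
image of x: 0
image of x^2: 0
image of x^3: 18
image of x^4: 72x - 36
image of x^5: 180x^2 - 180x + 100
image of x^6: 360x^3 - 540x^2 + 600x - 210
image of x^7: 630x^4 - 1260x^3 + 2100x^2 - 1470x + 490
the matrix is upper triangular; its diagonal is (0, 0, 0, 0, 0, 0, 0, 0)
for a triangular matrix the eigenvalues are the diagonal entries, with algebraic multiplicity their repetition count


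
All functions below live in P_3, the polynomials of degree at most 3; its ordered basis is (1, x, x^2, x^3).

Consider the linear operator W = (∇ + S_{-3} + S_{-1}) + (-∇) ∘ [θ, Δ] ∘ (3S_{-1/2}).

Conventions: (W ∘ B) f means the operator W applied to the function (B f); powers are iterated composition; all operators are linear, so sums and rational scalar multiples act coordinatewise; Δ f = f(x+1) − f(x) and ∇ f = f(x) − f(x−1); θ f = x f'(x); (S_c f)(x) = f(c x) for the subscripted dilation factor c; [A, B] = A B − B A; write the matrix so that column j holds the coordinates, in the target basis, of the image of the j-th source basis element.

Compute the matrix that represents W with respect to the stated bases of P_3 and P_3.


image of 1: 2
image of x: -4x + 1
image of x^2: 10x^2 + 2x + 1/2
image of x^3: -28x^3 + 3x^2 - (21/4)x - 1/8
each image's coordinates form column j of the matrix

the matrix is [[2, 1, 1/2, -1/8]; [0, -4, 2, -21/4]; [0, 0, 10, 3]; [0, 0, 0, -28]] (rows listed top to bottom)


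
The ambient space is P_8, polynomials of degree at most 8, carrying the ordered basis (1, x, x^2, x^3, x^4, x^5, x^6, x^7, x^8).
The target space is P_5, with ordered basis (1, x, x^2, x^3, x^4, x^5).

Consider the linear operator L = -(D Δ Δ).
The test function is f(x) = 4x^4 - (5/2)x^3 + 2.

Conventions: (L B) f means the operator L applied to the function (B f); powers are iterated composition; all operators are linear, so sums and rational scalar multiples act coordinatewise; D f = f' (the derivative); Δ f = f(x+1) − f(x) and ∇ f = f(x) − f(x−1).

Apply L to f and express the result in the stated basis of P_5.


g(x) = -96x - 81

Δ f = 16x^3 + (33/2)x^2 + (17/2)x + 3/2
Δ Δ f = 48x^2 + 81x + 41
D Δ Δ f = 96x + 81
(-(D Δ Δ)) f = -96x - 81


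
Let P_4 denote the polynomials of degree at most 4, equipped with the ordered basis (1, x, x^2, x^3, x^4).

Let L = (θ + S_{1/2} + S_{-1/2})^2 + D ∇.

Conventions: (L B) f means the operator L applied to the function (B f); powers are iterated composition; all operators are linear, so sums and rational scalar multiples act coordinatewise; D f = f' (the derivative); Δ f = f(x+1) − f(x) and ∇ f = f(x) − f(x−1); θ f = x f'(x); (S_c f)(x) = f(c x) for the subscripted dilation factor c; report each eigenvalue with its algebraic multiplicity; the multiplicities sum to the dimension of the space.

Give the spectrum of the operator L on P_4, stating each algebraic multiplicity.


λ = 1 (multiplicity 1), λ = 4 (multiplicity 1), λ = 25/4 (multiplicity 1), λ = 9 (multiplicity 1), λ = 1089/64 (multiplicity 1)

image of 1: 4
image of x: x
image of x^2: (25/4)x^2 + 2
image of x^3: 9x^3 + 6x - 3
image of x^4: (1089/64)x^4 + 12x^2 - 12x + 4
the matrix is upper triangular; its diagonal is (4, 1, 25/4, 9, 1089/64)
for a triangular matrix the eigenvalues are the diagonal entries, with algebraic multiplicity their repetition count


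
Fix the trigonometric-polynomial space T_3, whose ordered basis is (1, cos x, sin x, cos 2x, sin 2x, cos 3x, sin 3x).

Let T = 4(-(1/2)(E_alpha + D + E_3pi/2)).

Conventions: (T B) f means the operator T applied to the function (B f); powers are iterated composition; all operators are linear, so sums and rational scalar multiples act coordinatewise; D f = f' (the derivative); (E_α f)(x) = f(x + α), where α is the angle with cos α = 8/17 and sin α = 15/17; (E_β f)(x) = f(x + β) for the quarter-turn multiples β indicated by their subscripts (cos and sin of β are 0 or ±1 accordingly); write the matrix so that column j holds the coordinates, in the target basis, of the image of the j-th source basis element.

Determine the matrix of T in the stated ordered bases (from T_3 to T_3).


image of 1: -4
image of cos x: -(16/17)cos x + (30/17)sin x
image of sin x: -(30/17)cos x - (16/17)sin x
image of cos 2x: (900/289)cos 2x + (1636/289)sin 2x
image of sin 2x: -(1636/289)cos 2x + (900/289)sin 2x
image of cos 3x: (9776/4913)cos 3x + (38314/4913)sin 3x
image of sin 3x: -(38314/4913)cos 3x + (9776/4913)sin 3x
each image's coordinates form column j of the matrix

the matrix is [[-4, 0, 0, 0, 0, 0, 0]; [0, -16/17, -30/17, 0, 0, 0, 0]; [0, 30/17, -16/17, 0, 0, 0, 0]; [0, 0, 0, 900/289, -1636/289, 0, 0]; [0, 0, 0, 1636/289, 900/289, 0, 0]; [0, 0, 0, 0, 0, 9776/4913, -38314/4913]; [0, 0, 0, 0, 0, 38314/4913, 9776/4913]] (rows listed top to bottom)


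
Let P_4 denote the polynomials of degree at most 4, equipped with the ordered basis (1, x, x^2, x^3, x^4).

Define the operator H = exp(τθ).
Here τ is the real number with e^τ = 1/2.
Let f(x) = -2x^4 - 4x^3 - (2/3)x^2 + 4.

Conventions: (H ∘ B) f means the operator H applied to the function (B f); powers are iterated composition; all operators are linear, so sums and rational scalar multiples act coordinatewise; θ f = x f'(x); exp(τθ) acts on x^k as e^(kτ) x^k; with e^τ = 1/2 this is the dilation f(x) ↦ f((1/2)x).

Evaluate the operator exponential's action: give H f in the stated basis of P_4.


exp(τθ) x^k = e^(kτ) x^k; with e^τ = 1/2 this sends x^k to (1/2)^k x^k
x^2 ↦ 1/4 x^2
x^3 ↦ 1/8 x^3
x^4 ↦ 1/16 x^4
applying this coordinatewise to f: exp(τθ) f = -(1/8)x^4 - (1/2)x^3 - (1/6)x^2 + 4

the result is g(x) = -(1/8)x^4 - (1/2)x^3 - (1/6)x^2 + 4


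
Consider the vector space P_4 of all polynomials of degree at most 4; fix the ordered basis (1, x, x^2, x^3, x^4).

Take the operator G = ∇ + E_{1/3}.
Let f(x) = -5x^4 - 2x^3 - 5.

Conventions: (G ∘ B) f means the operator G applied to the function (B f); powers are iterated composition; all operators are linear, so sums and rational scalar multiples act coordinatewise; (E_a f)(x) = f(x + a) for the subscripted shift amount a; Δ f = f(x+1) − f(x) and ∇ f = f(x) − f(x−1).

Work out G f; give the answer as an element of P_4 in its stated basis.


∇ f = -20x^3 + 24x^2 - 14x + 3
E_{1/3} f = -5x^4 - (26/3)x^3 - (16/3)x^2 - (38/27)x - 416/81
(∇ + E_{1/3}) f = -5x^4 - (86/3)x^3 + (56/3)x^2 - (416/27)x - 173/81

the image equals g(x) = -5x^4 - (86/3)x^3 + (56/3)x^2 - (416/27)x - 173/81


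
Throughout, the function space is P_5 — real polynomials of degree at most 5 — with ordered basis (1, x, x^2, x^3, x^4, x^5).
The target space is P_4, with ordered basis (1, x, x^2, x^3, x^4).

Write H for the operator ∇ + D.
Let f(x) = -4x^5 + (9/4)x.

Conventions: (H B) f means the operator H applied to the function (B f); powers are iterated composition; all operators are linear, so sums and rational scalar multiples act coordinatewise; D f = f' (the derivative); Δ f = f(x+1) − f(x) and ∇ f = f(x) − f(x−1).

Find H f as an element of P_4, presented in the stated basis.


∇ f = -20x^4 + 40x^3 - 40x^2 + 20x - 7/4
D f = -20x^4 + 9/4
(∇ + D) f = -40x^4 + 40x^3 - 40x^2 + 20x + 1/2

g(x) = -40x^4 + 40x^3 - 40x^2 + 20x + 1/2


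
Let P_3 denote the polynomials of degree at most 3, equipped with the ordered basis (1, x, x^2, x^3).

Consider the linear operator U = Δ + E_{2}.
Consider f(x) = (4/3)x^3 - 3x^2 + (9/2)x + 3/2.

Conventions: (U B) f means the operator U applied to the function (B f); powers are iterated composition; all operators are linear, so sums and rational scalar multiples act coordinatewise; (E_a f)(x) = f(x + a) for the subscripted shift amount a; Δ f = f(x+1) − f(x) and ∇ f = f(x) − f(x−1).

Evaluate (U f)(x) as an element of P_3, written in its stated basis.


the image equals g(x) = (4/3)x^3 + 9x^2 + (13/2)x + 12

Δ f = 4x^2 - 2x + 17/6
E_{2} f = (4/3)x^3 + 5x^2 + (17/2)x + 55/6
(Δ + E_{2}) f = (4/3)x^3 + 9x^2 + (13/2)x + 12


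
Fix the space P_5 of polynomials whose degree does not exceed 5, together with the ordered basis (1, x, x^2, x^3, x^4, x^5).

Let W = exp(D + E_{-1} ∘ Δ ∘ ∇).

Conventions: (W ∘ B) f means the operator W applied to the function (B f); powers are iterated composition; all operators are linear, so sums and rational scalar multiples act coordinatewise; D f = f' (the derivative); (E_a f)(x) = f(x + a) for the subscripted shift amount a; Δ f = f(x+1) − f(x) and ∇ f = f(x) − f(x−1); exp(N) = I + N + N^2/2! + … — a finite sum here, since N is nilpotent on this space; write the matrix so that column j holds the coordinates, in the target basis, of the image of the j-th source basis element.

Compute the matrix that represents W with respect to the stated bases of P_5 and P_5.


image of 1: 1
image of x: x + 1
image of x^2: x^2 + 2x + 3
image of x^3: x^3 + 3x^2 + 9x + 1
image of x^4: x^4 + 4x^3 + 18x^2 + 4x + 15
image of x^5: x^5 + 5x^4 + 30x^3 + 10x^2 + 75x - 59
each image's coordinates form column j of the matrix

the matrix is [[1, 1, 3, 1, 15, -59]; [0, 1, 2, 9, 4, 75]; [0, 0, 1, 3, 18, 10]; [0, 0, 0, 1, 4, 30]; [0, 0, 0, 0, 1, 5]; [0, 0, 0, 0, 0, 1]] (rows listed top to bottom)


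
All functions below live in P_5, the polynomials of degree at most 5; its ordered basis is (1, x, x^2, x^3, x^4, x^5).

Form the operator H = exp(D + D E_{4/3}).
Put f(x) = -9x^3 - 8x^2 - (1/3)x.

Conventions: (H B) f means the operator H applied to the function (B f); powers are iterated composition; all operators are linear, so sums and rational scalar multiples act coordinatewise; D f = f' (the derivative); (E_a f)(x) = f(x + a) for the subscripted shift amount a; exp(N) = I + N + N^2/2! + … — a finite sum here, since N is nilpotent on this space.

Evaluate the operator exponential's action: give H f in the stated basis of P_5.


the image equals g(x) = -9x^3 - 62x^2 - (637/3)x - 318

order-1 term: -54x^2 - 104x - 70
order-2 term: -108x - 176
order-3 term: -72
the series for exp(D + D E_{4/3}) f terminates at order 3
exp(D + D E_{4/3}) f = -9x^3 - 62x^2 - (637/3)x - 318


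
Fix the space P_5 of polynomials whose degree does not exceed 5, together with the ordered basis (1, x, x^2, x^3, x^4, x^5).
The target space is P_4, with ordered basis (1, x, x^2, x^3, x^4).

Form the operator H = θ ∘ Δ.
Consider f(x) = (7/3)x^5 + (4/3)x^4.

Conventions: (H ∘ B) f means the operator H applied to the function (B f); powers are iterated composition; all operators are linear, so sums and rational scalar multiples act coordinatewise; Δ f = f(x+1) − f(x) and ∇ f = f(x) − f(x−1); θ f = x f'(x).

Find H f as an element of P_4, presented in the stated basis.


g(x) = (140/3)x^4 + 86x^3 + (188/3)x^2 + 17x

Δ f = (35/3)x^4 + (86/3)x^3 + (94/3)x^2 + 17x + 11/3
θ Δ f = (140/3)x^4 + 86x^3 + (188/3)x^2 + 17x


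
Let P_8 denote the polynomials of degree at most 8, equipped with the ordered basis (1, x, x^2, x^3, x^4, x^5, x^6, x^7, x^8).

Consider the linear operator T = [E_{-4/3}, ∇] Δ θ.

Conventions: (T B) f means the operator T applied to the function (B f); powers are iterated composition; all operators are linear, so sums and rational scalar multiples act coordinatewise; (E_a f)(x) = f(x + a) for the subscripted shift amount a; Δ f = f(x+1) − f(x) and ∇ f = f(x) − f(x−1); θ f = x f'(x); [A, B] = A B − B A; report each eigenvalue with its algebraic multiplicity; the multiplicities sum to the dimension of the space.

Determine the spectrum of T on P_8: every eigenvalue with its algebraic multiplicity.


image of 1: 0
image of x: 0
image of x^2: 0
image of x^3: 0
image of x^4: 0
image of x^5: 0
image of x^6: 0
image of x^7: 0
image of x^8: 0
the matrix is upper triangular; its diagonal is (0, 0, 0, 0, 0, 0, 0, 0, 0)
for a triangular matrix the eigenvalues are the diagonal entries, with algebraic multiplicity their repetition count

λ = 0 (multiplicity 9)


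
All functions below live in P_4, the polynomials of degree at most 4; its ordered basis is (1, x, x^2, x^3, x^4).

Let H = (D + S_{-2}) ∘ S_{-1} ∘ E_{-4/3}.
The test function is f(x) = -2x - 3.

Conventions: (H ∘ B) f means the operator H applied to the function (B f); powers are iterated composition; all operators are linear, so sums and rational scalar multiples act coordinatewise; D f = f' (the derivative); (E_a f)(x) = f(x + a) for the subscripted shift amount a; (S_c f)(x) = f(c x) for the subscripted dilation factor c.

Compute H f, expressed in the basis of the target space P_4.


the result is g(x) = -4x + 5/3

E_{-4/3} f = -2x - 1/3
S_{-1} E_{-4/3} f = 2x - 1/3
D (S_{-1} ∘ E_{-4/3}) f = 2
S_{-2} (S_{-1} ∘ E_{-4/3}) f = -4x - 1/3
(D + S_{-2}) (S_{-1} ∘ E_{-4/3}) f = -4x + 5/3


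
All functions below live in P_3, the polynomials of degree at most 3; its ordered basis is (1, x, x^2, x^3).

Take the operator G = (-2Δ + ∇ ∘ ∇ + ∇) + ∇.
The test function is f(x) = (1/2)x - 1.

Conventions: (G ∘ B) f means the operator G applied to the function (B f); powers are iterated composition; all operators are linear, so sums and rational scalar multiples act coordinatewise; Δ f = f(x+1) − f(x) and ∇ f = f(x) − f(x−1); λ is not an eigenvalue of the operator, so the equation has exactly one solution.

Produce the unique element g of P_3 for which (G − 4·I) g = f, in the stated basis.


write g with unknown coordinates in the stated basis and equate coefficients in (G − 4·I) g = f
solving from the highest basis element down gives g = -(1/8)x + 1/4
check: G g = 0
so G g − 4·g = (1/2)x - 1 = f ✓

g(x) = -(1/8)x + 1/4


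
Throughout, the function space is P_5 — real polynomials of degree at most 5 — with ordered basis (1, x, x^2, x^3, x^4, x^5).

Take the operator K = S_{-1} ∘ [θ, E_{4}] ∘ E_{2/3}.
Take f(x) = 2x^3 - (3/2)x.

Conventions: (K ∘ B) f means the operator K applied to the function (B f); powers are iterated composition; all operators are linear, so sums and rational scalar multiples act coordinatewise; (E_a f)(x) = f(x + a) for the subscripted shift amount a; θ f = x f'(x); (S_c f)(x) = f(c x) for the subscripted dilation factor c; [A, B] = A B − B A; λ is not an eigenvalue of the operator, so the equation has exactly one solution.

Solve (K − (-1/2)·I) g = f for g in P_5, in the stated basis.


write g with unknown coordinates in the stated basis and equate coefficients in (K − (-1/2)·I) g = f
solving from the highest basis element down gives g = 4x^3 + 96x^2 - 2435x - 30664/3
check: K g = -48x^2 + 1216x + 15332/3
so K g − (-1/2)·g = 2x^3 - (3/2)x = f ✓

the image equals g(x) = 4x^3 + 96x^2 - 2435x - 30664/3


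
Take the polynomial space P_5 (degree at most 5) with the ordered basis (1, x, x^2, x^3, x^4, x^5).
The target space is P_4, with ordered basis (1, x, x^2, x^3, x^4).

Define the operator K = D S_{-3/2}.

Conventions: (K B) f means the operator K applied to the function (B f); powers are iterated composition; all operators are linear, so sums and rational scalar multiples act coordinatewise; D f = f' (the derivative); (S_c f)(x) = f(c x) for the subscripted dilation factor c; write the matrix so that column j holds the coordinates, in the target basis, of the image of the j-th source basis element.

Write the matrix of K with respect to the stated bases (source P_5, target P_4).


image of 1: 0
image of x: -3/2
image of x^2: (9/2)x
image of x^3: -(81/8)x^2
image of x^4: (81/4)x^3
image of x^5: -(1215/32)x^4
each image's coordinates form column j of the matrix

the matrix is [[0, -3/2, 0, 0, 0, 0]; [0, 0, 9/2, 0, 0, 0]; [0, 0, 0, -81/8, 0, 0]; [0, 0, 0, 0, 81/4, 0]; [0, 0, 0, 0, 0, -1215/32]] (rows listed top to bottom)


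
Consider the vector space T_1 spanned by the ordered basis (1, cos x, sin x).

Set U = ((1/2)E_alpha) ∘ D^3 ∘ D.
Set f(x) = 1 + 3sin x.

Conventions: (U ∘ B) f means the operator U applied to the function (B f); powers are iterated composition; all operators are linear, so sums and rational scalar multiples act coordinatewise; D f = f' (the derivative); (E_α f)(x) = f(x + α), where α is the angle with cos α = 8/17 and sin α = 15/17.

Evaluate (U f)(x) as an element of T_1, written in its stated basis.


D f = 3cos x
D D f = -3sin x
D D D f = -3cos x
D D D D f = 3sin x
E_alpha D^3 D f = (45/17)cos x + (24/17)sin x
((1/2)E_alpha) D^3 D f = (45/34)cos x + (12/17)sin x

the result is g(x) = (45/34)cos x + (12/17)sin x


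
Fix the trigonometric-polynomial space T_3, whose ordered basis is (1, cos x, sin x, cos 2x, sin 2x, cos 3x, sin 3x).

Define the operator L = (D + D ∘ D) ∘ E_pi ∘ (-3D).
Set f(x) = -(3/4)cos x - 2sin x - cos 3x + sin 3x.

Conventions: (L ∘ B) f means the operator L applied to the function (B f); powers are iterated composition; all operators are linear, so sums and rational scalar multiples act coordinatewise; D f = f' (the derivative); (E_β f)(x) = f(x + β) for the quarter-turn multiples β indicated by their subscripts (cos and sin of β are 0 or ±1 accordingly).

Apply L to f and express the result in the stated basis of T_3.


the result is g(x) = (33/4)cos x + (15/4)sin x - 54cos 3x - 108sin 3x

D f = -2cos x + (3/4)sin x + 3cos 3x + 3sin 3x
(-3D) f = 6cos x - (9/4)sin x - 9cos 3x - 9sin 3x
E_pi (-3D) f = -6cos x + (9/4)sin x + 9cos 3x + 9sin 3x
D E_pi (-3D) f = (9/4)cos x + 6sin x + 27cos 3x - 27sin 3x
D E_pi (-3D) f = (9/4)cos x + 6sin x + 27cos 3x - 27sin 3x
D D E_pi (-3D) f = 6cos x - (9/4)sin x - 81cos 3x - 81sin 3x
(D + D ∘ D) E_pi (-3D) f = (33/4)cos x + (15/4)sin x - 54cos 3x - 108sin 3x


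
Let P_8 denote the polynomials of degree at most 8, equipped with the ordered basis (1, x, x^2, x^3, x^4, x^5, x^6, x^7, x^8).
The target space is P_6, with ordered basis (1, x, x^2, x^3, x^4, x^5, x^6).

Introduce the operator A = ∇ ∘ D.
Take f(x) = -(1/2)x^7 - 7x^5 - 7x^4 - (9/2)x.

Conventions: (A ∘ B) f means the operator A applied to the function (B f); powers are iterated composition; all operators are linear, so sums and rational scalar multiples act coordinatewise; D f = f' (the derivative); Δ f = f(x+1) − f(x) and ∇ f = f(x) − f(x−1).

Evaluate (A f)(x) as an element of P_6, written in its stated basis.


D f = -(7/2)x^6 - 35x^4 - 28x^3 - 9/2
∇ D f = -21x^5 + (105/2)x^4 - 210x^3 + (357/2)x^2 - 77x + 21/2

g(x) = -21x^5 + (105/2)x^4 - 210x^3 + (357/2)x^2 - 77x + 21/2


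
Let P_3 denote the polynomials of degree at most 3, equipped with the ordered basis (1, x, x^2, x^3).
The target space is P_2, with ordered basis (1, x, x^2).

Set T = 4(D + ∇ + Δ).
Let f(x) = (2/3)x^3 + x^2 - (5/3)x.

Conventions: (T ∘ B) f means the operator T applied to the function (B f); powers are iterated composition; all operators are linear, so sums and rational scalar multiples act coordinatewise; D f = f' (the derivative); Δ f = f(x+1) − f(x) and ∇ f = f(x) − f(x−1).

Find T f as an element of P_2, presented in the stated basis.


D f = 2x^2 + 2x - 5/3
∇ f = 2x^2 - 2
Δ f = 2x^2 + 4x
(D + ∇ + Δ) f = 6x^2 + 6x - 11/3
(4(D + ∇ + Δ)) f = 24x^2 + 24x - 44/3

g(x) = 24x^2 + 24x - 44/3


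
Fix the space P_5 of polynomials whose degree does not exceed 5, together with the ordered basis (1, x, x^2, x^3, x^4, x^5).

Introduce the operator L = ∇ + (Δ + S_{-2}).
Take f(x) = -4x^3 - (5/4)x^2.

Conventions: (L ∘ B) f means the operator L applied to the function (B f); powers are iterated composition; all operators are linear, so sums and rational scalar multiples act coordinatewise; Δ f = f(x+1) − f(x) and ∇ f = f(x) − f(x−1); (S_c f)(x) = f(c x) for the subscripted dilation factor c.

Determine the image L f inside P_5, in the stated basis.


the result is g(x) = 32x^3 - 29x^2 - 5x - 8

∇ f = -12x^2 + (19/2)x - 11/4
Δ f = -12x^2 - (29/2)x - 21/4
S_{-2} f = 32x^3 - 5x^2
(Δ + S_{-2}) f = 32x^3 - 17x^2 - (29/2)x - 21/4
(∇ + (Δ + S_{-2})) f = 32x^3 - 29x^2 - 5x - 8


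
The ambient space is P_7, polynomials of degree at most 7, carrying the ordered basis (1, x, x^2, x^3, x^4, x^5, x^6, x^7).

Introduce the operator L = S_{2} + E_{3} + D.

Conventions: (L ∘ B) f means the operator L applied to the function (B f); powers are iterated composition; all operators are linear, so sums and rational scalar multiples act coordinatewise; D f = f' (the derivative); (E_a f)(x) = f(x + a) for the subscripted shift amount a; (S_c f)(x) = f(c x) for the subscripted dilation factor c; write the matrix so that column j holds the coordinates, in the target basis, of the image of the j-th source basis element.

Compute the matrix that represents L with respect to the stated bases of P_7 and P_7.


image of 1: 2
image of x: 3x + 4
image of x^2: 5x^2 + 8x + 9
image of x^3: 9x^3 + 12x^2 + 27x + 27
image of x^4: 17x^4 + 16x^3 + 54x^2 + 108x + 81
image of x^5: 33x^5 + 20x^4 + 90x^3 + 270x^2 + 405x + 243
image of x^6: 65x^6 + 24x^5 + 135x^4 + 540x^3 + 1215x^2 + 1458x + 729
image of x^7: 129x^7 + 28x^6 + 189x^5 + 945x^4 + 2835x^3 + 5103x^2 + 5103x + 2187
each image's coordinates form column j of the matrix

the matrix is [[2, 4, 9, 27, 81, 243, 729, 2187]; [0, 3, 8, 27, 108, 405, 1458, 5103]; [0, 0, 5, 12, 54, 270, 1215, 5103]; [0, 0, 0, 9, 16, 90, 540, 2835]; [0, 0, 0, 0, 17, 20, 135, 945]; [0, 0, 0, 0, 0, 33, 24, 189]; [0, 0, 0, 0, 0, 0, 65, 28]; [0, 0, 0, 0, 0, 0, 0, 129]] (rows listed top to bottom)


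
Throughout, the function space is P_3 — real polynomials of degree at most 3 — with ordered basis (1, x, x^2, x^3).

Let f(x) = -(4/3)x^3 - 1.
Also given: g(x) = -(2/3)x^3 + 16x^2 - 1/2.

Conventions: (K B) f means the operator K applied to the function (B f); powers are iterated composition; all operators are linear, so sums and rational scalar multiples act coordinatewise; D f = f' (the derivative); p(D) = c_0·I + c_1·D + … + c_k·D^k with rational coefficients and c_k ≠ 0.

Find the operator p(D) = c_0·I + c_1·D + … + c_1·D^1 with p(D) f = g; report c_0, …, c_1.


D^0 f = -(4/3)x^3 - 1
D^1 f = -4x^2
matching coefficients of g against c_0 f + c_1 Df + … from the top degree down determines the c_i
solution: c_0 = 1/2, c_1 = -4

c_0 = 1/2, c_1 = -4


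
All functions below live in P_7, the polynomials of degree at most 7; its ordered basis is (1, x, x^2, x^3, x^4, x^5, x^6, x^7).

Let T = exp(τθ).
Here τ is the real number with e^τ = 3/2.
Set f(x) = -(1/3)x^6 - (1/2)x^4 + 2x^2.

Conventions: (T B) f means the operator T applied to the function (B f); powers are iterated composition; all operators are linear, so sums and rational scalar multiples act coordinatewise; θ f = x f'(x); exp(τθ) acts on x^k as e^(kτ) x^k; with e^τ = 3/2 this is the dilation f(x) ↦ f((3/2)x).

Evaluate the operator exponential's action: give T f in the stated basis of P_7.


exp(τθ) x^k = e^(kτ) x^k; with e^τ = 3/2 this sends x^k to (3/2)^k x^k
x^2 ↦ 9/4 x^2
x^4 ↦ 81/16 x^4
x^6 ↦ 729/64 x^6
applying this coordinatewise to f: exp(τθ) f = -(243/64)x^6 - (81/32)x^4 + (9/2)x^2

the image equals g(x) = -(243/64)x^6 - (81/32)x^4 + (9/2)x^2


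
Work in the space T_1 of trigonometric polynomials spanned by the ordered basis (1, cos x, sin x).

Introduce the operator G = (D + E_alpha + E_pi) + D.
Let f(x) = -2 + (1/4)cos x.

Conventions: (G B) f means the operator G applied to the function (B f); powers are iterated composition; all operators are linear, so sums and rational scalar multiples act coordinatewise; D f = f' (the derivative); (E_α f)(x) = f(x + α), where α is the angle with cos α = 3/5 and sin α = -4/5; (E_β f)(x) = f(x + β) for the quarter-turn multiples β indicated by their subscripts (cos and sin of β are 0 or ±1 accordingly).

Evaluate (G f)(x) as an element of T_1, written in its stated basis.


D f = -(1/4)sin x
E_alpha f = -2 + (3/20)cos x + (1/5)sin x
E_pi f = -2 - (1/4)cos x
(D + E_alpha + E_pi) f = -4 - (1/10)cos x - (1/20)sin x
D f = -(1/4)sin x
((D + E_alpha + E_pi) + D) f = -4 - (1/10)cos x - (3/10)sin x

the result is g(x) = -4 - (1/10)cos x - (3/10)sin x


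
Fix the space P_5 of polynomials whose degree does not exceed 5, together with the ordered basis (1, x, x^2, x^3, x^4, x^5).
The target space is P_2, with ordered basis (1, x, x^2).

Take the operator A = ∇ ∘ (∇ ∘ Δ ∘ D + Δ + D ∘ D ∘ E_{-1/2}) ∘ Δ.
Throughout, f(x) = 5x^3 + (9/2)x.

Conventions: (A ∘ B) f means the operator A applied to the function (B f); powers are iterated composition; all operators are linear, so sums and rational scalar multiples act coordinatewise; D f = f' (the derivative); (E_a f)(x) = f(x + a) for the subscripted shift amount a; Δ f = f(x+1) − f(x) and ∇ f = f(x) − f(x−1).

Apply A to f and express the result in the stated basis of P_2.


g(x) = 30

Δ f = 15x^2 + 15x + 19/2
D Δ f = 30x + 15
Δ D Δ f = 30
∇ Δ D Δ f = 0
Δ Δ f = 30x + 30
E_{-1/2} Δ f = 15x^2 + 23/4
D E_{-1/2} Δ f = 30x
D D E_{-1/2} Δ f = 30
(∇ ∘ Δ ∘ D + Δ + D ∘ D ∘ E_{-1/2}) Δ f = 30x + 60
∇ (∇ ∘ Δ ∘ D + Δ + D ∘ D ∘ E_{-1/2}) Δ f = 30


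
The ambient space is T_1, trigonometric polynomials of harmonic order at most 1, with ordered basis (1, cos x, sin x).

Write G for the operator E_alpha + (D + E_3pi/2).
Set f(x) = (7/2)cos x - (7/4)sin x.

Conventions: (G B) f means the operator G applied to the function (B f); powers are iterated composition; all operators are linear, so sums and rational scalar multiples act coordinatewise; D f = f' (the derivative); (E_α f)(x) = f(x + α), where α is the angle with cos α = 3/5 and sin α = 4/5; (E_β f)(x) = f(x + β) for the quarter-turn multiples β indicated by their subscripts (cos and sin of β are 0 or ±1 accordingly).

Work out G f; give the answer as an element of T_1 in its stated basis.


E_alpha f = (7/10)cos x - (77/20)sin x
D f = -(7/4)cos x - (7/2)sin x
E_3pi/2 f = (7/4)cos x + (7/2)sin x
(D + E_3pi/2) f = 0
(E_alpha + (D + E_3pi/2)) f = (7/10)cos x - (77/20)sin x

the result is g(x) = (7/10)cos x - (77/20)sin x


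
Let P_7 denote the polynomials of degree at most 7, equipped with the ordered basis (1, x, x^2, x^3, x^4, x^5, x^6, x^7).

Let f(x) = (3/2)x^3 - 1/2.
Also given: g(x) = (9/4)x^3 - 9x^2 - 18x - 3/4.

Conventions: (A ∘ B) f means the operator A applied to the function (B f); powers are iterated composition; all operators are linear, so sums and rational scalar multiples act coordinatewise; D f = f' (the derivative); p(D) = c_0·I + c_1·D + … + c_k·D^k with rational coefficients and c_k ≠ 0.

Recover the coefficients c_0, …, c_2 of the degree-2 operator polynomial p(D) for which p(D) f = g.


p(D) = (3/2)·I − 2·D − 2·D^2, i.e. c_0 = 3/2, c_1 = -2, c_2 = -2

D^0 f = (3/2)x^3 - 1/2
D^1 f = (9/2)x^2
D^2 f = 9x
matching coefficients of g against c_0 f + c_1 Df + … from the top degree down determines the c_i
solution: c_0 = 3/2, c_1 = -2, c_2 = -2


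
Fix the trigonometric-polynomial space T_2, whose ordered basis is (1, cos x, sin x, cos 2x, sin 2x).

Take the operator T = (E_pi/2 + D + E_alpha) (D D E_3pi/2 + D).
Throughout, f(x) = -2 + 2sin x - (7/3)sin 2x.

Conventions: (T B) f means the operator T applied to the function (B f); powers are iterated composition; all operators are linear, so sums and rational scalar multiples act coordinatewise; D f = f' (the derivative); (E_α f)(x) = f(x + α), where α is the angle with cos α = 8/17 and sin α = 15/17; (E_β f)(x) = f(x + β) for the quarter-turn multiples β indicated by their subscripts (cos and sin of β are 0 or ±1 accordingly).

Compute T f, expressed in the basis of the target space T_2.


E_3pi/2 f = -2 - 2cos x + (7/3)sin 2x
D E_3pi/2 f = 2sin x + (14/3)cos 2x
D D E_3pi/2 f = 2cos x - (28/3)sin 2x
D f = 2cos x - (14/3)cos 2x
(D D E_3pi/2 + D) f = 4cos x - (14/3)cos 2x - (28/3)sin 2x
E_pi/2 (D D E_3pi/2 + D) f = -4sin x + (14/3)cos 2x + (28/3)sin 2x
D (D D E_3pi/2 + D) f = -4sin x - (56/3)cos 2x + (28/3)sin 2x
E_alpha (D D E_3pi/2 + D) f = (32/17)cos x - (60/17)sin x - (4466/867)cos 2x + (7868/867)sin 2x
(E_pi/2 + D + E_alpha) (D D E_3pi/2 + D) f = (32/17)cos x - (196/17)sin x - (16604/867)cos 2x + (24052/867)sin 2x

the image equals g(x) = (32/17)cos x - (196/17)sin x - (16604/867)cos 2x + (24052/867)sin 2x
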